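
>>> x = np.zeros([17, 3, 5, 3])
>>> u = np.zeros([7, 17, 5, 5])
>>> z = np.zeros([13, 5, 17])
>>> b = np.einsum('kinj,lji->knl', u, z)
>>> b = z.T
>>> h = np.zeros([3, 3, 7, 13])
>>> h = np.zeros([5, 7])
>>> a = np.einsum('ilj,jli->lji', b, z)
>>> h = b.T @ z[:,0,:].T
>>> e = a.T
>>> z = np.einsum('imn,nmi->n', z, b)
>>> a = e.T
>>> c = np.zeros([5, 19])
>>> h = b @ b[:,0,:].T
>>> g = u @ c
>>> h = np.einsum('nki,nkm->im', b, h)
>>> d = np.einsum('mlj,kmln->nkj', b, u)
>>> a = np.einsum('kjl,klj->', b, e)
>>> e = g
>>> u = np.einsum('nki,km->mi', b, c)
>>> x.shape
(17, 3, 5, 3)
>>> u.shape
(19, 13)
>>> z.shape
(17,)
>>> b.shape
(17, 5, 13)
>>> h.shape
(13, 17)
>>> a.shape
()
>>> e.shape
(7, 17, 5, 19)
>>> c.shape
(5, 19)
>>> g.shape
(7, 17, 5, 19)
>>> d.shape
(5, 7, 13)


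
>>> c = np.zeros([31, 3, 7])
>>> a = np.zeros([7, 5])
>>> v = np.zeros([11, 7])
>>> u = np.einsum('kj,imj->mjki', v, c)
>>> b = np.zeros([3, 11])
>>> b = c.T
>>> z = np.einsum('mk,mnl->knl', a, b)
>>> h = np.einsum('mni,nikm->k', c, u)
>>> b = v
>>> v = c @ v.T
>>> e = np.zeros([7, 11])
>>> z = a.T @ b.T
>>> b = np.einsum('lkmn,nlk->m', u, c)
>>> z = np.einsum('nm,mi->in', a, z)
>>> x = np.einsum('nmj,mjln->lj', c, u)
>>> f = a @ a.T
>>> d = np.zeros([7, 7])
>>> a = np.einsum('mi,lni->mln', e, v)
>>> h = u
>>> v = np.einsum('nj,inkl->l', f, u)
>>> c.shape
(31, 3, 7)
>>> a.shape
(7, 31, 3)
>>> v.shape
(31,)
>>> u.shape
(3, 7, 11, 31)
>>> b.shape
(11,)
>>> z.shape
(11, 7)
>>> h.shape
(3, 7, 11, 31)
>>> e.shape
(7, 11)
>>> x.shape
(11, 7)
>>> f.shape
(7, 7)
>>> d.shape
(7, 7)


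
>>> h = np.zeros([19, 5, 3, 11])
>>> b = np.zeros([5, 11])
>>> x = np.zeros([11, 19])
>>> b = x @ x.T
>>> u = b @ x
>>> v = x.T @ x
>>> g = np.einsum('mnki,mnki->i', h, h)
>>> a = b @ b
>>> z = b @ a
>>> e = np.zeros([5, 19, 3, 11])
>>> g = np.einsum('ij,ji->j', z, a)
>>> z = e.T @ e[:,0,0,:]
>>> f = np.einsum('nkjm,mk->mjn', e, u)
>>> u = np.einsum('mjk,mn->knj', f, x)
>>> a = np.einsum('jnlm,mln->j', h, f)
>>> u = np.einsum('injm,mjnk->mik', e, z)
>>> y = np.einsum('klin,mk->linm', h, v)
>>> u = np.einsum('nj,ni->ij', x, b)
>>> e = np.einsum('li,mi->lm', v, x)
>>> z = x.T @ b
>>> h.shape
(19, 5, 3, 11)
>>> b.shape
(11, 11)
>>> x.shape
(11, 19)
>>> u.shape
(11, 19)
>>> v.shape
(19, 19)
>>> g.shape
(11,)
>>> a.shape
(19,)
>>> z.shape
(19, 11)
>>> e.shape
(19, 11)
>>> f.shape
(11, 3, 5)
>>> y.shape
(5, 3, 11, 19)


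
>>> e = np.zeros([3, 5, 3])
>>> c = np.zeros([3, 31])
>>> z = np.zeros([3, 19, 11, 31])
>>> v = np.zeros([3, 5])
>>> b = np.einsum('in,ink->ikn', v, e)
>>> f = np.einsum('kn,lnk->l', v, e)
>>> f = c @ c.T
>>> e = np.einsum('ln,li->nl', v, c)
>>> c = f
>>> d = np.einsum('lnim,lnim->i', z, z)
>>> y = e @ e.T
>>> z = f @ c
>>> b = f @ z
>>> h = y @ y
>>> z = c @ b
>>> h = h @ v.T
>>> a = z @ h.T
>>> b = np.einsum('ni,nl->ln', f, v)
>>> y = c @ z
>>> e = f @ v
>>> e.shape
(3, 5)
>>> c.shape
(3, 3)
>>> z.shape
(3, 3)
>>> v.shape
(3, 5)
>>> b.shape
(5, 3)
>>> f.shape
(3, 3)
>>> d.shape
(11,)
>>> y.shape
(3, 3)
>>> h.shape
(5, 3)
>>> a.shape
(3, 5)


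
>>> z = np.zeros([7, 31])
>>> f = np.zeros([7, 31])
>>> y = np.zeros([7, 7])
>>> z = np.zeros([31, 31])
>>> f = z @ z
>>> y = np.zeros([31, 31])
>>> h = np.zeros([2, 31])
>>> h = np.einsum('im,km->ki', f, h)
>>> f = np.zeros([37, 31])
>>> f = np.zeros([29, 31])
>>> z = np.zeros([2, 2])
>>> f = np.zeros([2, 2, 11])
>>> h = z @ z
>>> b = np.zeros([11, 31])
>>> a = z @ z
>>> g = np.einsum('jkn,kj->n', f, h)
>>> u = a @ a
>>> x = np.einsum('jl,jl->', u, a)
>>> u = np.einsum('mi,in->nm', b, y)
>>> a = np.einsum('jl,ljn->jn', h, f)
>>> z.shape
(2, 2)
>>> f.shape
(2, 2, 11)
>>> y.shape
(31, 31)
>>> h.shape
(2, 2)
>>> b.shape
(11, 31)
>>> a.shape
(2, 11)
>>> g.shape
(11,)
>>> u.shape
(31, 11)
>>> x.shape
()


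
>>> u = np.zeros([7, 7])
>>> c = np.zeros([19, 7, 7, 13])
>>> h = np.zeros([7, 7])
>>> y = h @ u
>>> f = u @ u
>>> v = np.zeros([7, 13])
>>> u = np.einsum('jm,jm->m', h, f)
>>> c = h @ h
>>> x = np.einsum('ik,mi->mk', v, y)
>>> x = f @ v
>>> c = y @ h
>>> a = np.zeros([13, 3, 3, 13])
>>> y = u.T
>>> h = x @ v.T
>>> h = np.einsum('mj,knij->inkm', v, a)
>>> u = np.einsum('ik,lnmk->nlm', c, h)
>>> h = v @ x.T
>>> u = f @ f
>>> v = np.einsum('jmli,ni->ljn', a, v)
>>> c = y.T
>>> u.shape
(7, 7)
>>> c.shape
(7,)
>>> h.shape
(7, 7)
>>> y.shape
(7,)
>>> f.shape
(7, 7)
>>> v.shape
(3, 13, 7)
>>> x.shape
(7, 13)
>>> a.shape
(13, 3, 3, 13)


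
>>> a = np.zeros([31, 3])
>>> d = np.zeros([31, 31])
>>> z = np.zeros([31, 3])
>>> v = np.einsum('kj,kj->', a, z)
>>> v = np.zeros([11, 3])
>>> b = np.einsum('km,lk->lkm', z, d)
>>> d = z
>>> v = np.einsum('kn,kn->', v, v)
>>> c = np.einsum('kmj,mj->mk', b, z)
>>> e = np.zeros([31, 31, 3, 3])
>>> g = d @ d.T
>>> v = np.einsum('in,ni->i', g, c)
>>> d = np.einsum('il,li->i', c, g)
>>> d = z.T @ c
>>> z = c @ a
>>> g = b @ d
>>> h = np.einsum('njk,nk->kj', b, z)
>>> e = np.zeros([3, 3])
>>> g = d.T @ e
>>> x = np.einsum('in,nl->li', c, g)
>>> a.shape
(31, 3)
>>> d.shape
(3, 31)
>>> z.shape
(31, 3)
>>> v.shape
(31,)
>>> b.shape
(31, 31, 3)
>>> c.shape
(31, 31)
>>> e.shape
(3, 3)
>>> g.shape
(31, 3)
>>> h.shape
(3, 31)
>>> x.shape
(3, 31)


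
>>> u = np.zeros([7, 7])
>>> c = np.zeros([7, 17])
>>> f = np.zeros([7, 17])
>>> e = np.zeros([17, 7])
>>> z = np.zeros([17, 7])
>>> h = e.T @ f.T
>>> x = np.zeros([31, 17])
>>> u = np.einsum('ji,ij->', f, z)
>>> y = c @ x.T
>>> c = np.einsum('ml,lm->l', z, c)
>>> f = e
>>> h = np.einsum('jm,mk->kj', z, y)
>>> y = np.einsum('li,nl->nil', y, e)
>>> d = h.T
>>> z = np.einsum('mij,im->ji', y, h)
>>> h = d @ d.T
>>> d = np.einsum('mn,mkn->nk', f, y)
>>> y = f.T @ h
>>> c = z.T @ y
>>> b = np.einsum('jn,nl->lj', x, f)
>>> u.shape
()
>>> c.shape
(31, 17)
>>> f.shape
(17, 7)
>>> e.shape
(17, 7)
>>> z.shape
(7, 31)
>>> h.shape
(17, 17)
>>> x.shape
(31, 17)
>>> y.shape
(7, 17)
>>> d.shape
(7, 31)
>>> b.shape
(7, 31)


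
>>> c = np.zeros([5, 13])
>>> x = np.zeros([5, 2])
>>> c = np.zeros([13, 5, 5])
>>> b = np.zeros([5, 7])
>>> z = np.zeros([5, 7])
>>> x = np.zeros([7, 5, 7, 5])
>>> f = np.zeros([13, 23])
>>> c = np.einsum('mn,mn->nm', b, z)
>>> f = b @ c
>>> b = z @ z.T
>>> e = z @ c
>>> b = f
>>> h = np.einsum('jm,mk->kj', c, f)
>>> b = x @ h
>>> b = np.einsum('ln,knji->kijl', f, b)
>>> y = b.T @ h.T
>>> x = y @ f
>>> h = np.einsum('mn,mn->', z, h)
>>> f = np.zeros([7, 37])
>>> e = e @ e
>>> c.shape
(7, 5)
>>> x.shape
(5, 7, 7, 5)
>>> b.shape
(7, 7, 7, 5)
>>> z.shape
(5, 7)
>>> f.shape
(7, 37)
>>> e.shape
(5, 5)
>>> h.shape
()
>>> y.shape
(5, 7, 7, 5)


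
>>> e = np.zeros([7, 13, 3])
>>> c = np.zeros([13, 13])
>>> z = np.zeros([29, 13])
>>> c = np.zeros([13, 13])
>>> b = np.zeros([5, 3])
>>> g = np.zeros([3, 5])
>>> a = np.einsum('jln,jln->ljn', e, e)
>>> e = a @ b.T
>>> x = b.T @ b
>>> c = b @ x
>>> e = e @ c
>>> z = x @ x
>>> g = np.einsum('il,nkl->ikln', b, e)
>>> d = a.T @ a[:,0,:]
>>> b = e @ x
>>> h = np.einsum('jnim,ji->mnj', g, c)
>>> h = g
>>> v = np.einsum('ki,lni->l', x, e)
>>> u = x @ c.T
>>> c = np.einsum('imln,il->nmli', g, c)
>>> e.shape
(13, 7, 3)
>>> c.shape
(13, 7, 3, 5)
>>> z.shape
(3, 3)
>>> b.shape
(13, 7, 3)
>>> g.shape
(5, 7, 3, 13)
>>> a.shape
(13, 7, 3)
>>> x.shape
(3, 3)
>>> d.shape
(3, 7, 3)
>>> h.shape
(5, 7, 3, 13)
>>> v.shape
(13,)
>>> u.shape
(3, 5)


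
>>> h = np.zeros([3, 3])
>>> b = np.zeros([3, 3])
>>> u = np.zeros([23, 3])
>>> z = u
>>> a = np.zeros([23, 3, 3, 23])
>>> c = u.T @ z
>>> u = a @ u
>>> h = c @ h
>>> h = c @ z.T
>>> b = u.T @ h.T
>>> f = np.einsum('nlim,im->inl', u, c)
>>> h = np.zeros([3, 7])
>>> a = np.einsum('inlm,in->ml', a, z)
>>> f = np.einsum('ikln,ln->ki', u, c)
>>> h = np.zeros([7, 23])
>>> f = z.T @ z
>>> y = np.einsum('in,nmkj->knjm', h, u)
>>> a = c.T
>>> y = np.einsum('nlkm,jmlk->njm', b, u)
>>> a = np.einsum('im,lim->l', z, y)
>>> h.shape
(7, 23)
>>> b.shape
(3, 3, 3, 3)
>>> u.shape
(23, 3, 3, 3)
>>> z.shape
(23, 3)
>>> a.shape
(3,)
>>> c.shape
(3, 3)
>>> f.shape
(3, 3)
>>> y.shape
(3, 23, 3)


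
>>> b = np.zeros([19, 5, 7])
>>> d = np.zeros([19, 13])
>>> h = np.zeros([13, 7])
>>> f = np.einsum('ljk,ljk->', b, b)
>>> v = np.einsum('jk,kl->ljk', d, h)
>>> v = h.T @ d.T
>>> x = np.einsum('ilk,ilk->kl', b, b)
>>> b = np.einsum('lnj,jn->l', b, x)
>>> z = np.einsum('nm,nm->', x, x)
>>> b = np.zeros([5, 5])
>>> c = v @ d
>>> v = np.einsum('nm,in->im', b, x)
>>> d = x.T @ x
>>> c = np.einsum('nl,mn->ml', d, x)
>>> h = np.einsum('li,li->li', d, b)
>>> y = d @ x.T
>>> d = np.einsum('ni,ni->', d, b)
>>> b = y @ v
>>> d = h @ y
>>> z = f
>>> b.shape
(5, 5)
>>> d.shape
(5, 7)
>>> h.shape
(5, 5)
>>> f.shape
()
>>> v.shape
(7, 5)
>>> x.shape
(7, 5)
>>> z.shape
()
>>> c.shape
(7, 5)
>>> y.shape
(5, 7)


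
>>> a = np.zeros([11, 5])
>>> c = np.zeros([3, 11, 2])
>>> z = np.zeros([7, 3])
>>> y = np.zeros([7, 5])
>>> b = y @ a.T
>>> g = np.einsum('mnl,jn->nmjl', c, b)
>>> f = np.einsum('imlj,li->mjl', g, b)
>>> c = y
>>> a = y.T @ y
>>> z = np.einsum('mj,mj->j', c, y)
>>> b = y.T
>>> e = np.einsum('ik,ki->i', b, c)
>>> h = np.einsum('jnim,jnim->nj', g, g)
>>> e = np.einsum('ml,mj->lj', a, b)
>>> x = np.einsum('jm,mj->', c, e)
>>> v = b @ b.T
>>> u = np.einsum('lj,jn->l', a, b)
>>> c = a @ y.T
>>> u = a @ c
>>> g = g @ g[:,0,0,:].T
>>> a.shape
(5, 5)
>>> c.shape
(5, 7)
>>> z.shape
(5,)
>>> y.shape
(7, 5)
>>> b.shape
(5, 7)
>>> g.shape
(11, 3, 7, 11)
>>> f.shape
(3, 2, 7)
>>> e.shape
(5, 7)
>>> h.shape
(3, 11)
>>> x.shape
()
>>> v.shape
(5, 5)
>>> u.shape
(5, 7)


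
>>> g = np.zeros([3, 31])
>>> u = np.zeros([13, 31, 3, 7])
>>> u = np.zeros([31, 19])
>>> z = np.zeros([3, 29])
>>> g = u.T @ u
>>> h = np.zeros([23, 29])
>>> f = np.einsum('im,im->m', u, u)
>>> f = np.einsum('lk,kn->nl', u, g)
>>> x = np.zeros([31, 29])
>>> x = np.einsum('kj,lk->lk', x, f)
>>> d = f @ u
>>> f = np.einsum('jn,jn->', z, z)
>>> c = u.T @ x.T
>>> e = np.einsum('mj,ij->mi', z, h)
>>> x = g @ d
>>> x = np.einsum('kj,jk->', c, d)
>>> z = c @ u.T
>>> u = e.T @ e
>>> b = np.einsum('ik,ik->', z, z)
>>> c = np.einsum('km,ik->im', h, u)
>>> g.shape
(19, 19)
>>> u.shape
(23, 23)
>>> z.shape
(19, 31)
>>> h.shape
(23, 29)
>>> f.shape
()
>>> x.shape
()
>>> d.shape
(19, 19)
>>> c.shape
(23, 29)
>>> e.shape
(3, 23)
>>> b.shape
()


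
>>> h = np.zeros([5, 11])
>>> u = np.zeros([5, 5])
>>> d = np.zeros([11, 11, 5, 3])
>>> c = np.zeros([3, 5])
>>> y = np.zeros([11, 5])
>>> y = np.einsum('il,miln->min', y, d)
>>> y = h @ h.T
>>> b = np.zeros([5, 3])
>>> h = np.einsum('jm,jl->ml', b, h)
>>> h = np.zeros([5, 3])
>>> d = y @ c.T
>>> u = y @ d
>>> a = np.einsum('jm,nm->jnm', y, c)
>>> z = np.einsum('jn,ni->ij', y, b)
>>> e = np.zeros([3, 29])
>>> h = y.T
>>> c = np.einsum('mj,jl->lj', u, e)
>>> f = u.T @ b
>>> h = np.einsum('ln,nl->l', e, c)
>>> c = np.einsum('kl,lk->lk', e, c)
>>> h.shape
(3,)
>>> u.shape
(5, 3)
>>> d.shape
(5, 3)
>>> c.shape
(29, 3)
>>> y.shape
(5, 5)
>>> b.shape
(5, 3)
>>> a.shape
(5, 3, 5)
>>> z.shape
(3, 5)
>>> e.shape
(3, 29)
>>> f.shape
(3, 3)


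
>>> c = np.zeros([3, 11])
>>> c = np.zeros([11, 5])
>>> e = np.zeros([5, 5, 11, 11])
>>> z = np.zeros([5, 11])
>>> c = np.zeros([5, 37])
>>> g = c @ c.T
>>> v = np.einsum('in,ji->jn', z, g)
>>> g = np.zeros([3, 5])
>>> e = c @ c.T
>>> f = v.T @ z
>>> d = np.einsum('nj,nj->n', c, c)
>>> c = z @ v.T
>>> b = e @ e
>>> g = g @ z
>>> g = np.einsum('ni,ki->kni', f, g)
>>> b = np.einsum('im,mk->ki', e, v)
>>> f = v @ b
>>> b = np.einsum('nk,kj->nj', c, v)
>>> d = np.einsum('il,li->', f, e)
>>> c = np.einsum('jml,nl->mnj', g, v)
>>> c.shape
(11, 5, 3)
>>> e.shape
(5, 5)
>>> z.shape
(5, 11)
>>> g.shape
(3, 11, 11)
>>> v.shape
(5, 11)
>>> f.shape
(5, 5)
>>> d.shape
()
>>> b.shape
(5, 11)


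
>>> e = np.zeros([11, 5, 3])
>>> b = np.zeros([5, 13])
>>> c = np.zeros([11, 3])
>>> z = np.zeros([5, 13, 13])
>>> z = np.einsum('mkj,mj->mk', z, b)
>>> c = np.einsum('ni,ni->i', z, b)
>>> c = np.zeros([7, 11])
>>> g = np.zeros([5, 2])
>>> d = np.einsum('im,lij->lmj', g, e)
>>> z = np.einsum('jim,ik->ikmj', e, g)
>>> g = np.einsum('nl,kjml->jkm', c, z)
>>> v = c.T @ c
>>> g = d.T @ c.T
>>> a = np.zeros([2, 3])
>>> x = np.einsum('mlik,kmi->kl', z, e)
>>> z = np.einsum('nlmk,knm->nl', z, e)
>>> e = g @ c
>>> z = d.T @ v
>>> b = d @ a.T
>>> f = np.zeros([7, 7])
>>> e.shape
(3, 2, 11)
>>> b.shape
(11, 2, 2)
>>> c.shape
(7, 11)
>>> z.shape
(3, 2, 11)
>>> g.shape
(3, 2, 7)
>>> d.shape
(11, 2, 3)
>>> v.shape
(11, 11)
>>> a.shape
(2, 3)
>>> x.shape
(11, 2)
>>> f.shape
(7, 7)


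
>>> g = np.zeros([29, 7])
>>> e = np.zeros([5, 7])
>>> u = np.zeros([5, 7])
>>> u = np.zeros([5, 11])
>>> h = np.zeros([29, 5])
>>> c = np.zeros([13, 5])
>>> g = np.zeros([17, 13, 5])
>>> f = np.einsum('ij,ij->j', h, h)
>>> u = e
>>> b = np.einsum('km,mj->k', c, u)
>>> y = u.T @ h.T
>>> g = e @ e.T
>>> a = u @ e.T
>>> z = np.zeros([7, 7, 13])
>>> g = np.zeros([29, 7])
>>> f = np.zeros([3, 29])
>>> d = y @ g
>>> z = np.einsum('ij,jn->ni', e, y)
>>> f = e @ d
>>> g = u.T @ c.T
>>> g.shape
(7, 13)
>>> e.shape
(5, 7)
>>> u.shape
(5, 7)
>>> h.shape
(29, 5)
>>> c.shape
(13, 5)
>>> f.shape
(5, 7)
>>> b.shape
(13,)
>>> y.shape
(7, 29)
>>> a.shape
(5, 5)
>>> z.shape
(29, 5)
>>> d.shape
(7, 7)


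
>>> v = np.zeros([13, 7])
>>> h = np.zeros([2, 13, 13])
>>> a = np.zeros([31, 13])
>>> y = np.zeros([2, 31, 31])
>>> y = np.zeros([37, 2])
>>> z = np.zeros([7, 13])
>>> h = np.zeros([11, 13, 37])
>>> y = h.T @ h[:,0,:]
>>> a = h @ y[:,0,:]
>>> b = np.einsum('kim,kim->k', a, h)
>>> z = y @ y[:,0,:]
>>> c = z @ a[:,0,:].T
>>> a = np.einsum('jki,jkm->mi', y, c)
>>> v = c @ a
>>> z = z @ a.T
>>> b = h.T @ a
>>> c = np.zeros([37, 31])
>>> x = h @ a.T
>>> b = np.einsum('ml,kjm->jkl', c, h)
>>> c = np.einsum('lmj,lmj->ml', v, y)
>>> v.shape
(37, 13, 37)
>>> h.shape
(11, 13, 37)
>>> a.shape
(11, 37)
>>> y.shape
(37, 13, 37)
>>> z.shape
(37, 13, 11)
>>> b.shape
(13, 11, 31)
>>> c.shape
(13, 37)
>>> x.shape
(11, 13, 11)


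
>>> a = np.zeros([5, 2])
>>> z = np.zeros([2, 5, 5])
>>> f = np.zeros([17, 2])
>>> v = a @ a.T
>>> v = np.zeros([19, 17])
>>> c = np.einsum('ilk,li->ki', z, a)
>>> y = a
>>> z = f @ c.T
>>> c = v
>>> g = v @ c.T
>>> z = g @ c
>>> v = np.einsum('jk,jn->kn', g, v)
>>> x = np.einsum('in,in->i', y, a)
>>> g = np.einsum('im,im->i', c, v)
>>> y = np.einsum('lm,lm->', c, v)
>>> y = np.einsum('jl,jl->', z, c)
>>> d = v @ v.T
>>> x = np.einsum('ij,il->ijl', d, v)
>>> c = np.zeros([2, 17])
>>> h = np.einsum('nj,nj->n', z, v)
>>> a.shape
(5, 2)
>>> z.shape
(19, 17)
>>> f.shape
(17, 2)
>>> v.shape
(19, 17)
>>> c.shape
(2, 17)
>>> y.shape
()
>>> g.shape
(19,)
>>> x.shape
(19, 19, 17)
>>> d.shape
(19, 19)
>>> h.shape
(19,)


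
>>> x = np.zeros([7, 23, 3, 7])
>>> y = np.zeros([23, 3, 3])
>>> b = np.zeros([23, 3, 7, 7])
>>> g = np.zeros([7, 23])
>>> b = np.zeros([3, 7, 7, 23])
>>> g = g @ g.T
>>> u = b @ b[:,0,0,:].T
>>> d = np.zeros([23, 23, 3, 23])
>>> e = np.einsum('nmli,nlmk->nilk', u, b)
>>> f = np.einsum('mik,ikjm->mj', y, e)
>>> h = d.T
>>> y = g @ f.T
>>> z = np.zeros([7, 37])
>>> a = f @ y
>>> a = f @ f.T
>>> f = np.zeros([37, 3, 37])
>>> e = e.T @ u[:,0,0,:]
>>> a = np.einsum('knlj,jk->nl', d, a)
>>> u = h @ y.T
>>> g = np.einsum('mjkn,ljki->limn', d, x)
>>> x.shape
(7, 23, 3, 7)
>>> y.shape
(7, 23)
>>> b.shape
(3, 7, 7, 23)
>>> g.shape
(7, 7, 23, 23)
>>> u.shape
(23, 3, 23, 7)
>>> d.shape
(23, 23, 3, 23)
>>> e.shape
(23, 7, 3, 3)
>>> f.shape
(37, 3, 37)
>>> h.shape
(23, 3, 23, 23)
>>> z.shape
(7, 37)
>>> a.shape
(23, 3)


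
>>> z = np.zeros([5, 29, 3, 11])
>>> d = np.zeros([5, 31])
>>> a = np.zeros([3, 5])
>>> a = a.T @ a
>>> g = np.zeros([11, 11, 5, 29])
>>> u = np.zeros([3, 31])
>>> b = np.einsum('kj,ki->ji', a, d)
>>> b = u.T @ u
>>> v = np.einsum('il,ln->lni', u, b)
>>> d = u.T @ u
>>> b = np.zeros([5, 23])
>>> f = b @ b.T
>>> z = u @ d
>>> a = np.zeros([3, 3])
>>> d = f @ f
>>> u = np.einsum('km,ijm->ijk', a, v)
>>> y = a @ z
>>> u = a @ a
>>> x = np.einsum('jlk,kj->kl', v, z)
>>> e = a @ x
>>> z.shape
(3, 31)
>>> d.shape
(5, 5)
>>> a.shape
(3, 3)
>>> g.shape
(11, 11, 5, 29)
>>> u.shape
(3, 3)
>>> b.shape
(5, 23)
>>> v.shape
(31, 31, 3)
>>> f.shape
(5, 5)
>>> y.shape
(3, 31)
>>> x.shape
(3, 31)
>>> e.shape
(3, 31)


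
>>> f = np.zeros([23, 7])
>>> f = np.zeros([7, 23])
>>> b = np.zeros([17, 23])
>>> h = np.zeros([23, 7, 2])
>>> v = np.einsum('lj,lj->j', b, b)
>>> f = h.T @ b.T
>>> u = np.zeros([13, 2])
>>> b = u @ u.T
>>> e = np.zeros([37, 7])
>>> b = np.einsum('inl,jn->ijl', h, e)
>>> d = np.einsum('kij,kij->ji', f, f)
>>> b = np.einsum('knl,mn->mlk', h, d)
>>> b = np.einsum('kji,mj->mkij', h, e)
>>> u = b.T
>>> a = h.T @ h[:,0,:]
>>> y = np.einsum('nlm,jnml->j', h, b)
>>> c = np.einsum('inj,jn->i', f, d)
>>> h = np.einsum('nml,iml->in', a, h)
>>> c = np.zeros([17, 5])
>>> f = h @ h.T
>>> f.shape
(23, 23)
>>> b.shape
(37, 23, 2, 7)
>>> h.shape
(23, 2)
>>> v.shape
(23,)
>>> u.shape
(7, 2, 23, 37)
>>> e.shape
(37, 7)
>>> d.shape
(17, 7)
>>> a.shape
(2, 7, 2)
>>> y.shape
(37,)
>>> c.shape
(17, 5)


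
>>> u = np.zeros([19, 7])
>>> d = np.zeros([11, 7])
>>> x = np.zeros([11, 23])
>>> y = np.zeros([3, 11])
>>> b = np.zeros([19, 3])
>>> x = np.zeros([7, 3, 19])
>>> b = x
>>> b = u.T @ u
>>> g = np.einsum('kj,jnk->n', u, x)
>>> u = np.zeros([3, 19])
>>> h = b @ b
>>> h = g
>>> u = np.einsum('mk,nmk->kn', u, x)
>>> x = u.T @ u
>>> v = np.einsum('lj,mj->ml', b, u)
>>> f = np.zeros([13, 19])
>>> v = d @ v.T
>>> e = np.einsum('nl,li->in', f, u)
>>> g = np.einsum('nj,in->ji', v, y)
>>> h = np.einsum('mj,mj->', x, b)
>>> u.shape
(19, 7)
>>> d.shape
(11, 7)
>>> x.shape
(7, 7)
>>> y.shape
(3, 11)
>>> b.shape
(7, 7)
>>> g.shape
(19, 3)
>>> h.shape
()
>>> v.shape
(11, 19)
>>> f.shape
(13, 19)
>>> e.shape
(7, 13)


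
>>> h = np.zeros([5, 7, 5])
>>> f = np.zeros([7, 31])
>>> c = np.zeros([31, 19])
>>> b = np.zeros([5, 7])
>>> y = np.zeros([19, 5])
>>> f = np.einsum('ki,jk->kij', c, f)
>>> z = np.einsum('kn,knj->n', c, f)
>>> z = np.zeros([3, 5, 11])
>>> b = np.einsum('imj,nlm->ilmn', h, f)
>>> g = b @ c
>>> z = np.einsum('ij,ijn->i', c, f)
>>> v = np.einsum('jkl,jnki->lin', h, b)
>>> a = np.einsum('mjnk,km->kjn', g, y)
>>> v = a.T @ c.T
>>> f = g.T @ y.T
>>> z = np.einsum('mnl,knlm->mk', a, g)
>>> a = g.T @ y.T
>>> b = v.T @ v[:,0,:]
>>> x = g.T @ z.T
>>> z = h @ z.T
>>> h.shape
(5, 7, 5)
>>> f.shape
(19, 7, 19, 19)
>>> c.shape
(31, 19)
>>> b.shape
(31, 19, 31)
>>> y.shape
(19, 5)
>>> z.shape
(5, 7, 19)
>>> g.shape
(5, 19, 7, 19)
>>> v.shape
(7, 19, 31)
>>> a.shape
(19, 7, 19, 19)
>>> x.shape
(19, 7, 19, 19)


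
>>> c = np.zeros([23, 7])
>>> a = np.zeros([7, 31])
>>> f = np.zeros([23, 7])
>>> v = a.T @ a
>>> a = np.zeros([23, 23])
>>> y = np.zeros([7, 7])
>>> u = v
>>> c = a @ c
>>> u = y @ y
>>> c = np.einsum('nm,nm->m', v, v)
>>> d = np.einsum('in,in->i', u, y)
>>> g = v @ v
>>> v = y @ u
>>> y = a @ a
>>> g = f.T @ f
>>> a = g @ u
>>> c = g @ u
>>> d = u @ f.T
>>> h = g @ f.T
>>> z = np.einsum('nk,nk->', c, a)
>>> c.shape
(7, 7)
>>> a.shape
(7, 7)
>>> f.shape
(23, 7)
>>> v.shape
(7, 7)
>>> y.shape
(23, 23)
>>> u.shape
(7, 7)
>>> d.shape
(7, 23)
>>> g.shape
(7, 7)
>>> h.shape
(7, 23)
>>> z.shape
()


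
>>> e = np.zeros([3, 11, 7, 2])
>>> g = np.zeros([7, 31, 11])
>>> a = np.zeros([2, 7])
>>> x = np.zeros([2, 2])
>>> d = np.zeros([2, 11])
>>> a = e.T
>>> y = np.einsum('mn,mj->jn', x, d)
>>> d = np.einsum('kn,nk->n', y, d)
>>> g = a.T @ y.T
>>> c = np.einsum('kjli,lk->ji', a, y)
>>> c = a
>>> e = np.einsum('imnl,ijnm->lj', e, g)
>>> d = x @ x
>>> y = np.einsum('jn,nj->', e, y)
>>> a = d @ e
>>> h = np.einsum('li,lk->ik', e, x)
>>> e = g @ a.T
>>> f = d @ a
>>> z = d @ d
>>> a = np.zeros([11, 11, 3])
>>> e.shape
(3, 11, 7, 2)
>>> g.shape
(3, 11, 7, 11)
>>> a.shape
(11, 11, 3)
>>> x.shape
(2, 2)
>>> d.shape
(2, 2)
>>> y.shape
()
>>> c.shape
(2, 7, 11, 3)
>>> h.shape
(11, 2)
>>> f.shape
(2, 11)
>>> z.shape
(2, 2)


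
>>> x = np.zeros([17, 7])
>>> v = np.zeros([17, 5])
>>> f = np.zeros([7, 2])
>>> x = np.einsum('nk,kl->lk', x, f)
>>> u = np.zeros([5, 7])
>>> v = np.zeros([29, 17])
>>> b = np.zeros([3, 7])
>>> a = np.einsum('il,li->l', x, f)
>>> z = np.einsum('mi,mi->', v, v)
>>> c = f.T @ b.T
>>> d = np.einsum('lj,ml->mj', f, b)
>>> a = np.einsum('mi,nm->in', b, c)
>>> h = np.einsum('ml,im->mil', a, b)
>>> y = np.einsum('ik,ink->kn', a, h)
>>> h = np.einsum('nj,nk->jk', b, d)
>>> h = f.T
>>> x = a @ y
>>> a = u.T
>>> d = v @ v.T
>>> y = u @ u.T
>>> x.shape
(7, 3)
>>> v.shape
(29, 17)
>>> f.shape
(7, 2)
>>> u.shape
(5, 7)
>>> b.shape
(3, 7)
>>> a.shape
(7, 5)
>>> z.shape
()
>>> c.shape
(2, 3)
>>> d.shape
(29, 29)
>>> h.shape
(2, 7)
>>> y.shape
(5, 5)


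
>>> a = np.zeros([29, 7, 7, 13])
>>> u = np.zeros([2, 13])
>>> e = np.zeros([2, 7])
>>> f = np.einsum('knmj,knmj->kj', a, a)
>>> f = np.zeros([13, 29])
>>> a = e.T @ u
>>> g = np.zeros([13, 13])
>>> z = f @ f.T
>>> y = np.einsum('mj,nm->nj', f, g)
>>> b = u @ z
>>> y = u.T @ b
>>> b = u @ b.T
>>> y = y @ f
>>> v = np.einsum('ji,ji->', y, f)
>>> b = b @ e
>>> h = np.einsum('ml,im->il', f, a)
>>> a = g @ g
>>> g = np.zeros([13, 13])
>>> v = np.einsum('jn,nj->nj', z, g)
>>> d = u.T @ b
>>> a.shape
(13, 13)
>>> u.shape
(2, 13)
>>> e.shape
(2, 7)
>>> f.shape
(13, 29)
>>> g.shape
(13, 13)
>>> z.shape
(13, 13)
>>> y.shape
(13, 29)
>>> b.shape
(2, 7)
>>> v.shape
(13, 13)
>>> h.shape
(7, 29)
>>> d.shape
(13, 7)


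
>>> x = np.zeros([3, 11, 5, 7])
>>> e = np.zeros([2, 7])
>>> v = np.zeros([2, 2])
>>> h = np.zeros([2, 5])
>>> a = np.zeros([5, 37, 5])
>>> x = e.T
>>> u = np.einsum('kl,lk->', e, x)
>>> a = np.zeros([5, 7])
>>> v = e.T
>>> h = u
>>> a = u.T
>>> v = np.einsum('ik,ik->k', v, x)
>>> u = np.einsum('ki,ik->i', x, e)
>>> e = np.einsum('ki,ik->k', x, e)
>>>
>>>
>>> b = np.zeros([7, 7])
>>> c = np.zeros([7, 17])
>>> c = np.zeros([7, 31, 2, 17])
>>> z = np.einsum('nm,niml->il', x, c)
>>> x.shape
(7, 2)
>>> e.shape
(7,)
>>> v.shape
(2,)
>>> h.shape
()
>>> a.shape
()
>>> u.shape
(2,)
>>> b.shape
(7, 7)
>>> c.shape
(7, 31, 2, 17)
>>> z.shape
(31, 17)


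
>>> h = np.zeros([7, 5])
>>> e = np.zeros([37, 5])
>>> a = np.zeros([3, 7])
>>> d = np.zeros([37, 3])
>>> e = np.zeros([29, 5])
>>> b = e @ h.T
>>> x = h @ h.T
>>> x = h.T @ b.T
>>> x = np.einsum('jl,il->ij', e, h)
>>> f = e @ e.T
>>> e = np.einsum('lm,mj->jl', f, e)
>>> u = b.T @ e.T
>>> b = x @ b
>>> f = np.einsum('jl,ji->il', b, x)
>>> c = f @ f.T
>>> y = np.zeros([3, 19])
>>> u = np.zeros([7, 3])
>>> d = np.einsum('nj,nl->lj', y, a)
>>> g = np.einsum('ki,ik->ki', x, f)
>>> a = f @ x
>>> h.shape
(7, 5)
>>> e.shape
(5, 29)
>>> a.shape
(29, 29)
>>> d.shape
(7, 19)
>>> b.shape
(7, 7)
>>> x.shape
(7, 29)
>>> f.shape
(29, 7)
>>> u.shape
(7, 3)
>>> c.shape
(29, 29)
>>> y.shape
(3, 19)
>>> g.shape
(7, 29)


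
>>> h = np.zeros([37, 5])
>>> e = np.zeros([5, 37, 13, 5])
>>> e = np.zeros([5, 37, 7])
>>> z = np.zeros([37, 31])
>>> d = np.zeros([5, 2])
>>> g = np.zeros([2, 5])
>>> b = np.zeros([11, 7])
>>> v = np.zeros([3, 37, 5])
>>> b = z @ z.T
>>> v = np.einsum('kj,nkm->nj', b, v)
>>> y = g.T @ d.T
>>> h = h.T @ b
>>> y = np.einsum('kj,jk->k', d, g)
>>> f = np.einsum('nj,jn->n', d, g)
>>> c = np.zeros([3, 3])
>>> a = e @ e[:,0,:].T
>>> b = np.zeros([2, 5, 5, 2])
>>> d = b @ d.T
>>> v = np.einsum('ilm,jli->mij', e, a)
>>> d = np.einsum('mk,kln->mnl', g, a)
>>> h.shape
(5, 37)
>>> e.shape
(5, 37, 7)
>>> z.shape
(37, 31)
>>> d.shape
(2, 5, 37)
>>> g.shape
(2, 5)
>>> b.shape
(2, 5, 5, 2)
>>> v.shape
(7, 5, 5)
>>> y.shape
(5,)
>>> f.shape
(5,)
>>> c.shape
(3, 3)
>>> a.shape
(5, 37, 5)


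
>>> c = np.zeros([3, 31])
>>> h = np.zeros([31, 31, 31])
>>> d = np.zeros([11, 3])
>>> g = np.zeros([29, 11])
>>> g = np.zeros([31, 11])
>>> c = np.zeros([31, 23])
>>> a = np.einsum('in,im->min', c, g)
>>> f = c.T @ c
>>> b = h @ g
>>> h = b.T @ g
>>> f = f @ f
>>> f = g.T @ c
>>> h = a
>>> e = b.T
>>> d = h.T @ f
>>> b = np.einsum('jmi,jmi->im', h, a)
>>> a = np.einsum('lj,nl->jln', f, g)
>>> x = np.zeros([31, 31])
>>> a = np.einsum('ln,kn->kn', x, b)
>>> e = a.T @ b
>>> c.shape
(31, 23)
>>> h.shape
(11, 31, 23)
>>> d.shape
(23, 31, 23)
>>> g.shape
(31, 11)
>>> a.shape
(23, 31)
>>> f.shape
(11, 23)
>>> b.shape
(23, 31)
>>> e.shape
(31, 31)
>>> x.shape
(31, 31)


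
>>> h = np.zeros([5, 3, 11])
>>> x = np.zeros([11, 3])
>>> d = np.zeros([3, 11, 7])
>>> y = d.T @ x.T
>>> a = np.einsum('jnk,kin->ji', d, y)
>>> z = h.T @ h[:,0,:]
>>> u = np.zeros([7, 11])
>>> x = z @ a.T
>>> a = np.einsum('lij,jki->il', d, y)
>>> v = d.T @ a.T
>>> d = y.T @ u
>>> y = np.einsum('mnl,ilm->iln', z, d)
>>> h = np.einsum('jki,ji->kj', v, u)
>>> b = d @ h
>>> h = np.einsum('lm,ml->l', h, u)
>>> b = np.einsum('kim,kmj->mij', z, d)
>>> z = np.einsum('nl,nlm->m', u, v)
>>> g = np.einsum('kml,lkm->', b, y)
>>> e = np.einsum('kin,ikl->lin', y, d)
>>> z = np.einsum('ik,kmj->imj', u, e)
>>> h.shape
(11,)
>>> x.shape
(11, 3, 3)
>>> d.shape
(11, 11, 11)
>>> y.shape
(11, 11, 3)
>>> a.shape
(11, 3)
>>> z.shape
(7, 11, 3)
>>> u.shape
(7, 11)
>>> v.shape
(7, 11, 11)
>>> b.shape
(11, 3, 11)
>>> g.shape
()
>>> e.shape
(11, 11, 3)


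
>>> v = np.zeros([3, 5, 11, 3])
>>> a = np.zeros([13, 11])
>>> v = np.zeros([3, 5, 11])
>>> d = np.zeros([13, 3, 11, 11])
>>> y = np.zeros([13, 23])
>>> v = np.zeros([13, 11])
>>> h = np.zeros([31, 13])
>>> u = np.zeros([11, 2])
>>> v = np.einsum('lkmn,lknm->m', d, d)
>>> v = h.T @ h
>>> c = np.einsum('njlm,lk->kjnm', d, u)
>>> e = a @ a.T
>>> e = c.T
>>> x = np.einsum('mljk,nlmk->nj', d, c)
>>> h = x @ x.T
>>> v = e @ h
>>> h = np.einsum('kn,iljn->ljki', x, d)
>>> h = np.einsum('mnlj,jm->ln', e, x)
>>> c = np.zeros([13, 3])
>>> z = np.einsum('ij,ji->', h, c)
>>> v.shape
(11, 13, 3, 2)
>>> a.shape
(13, 11)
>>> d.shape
(13, 3, 11, 11)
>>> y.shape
(13, 23)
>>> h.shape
(3, 13)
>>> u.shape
(11, 2)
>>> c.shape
(13, 3)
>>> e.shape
(11, 13, 3, 2)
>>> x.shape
(2, 11)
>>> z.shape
()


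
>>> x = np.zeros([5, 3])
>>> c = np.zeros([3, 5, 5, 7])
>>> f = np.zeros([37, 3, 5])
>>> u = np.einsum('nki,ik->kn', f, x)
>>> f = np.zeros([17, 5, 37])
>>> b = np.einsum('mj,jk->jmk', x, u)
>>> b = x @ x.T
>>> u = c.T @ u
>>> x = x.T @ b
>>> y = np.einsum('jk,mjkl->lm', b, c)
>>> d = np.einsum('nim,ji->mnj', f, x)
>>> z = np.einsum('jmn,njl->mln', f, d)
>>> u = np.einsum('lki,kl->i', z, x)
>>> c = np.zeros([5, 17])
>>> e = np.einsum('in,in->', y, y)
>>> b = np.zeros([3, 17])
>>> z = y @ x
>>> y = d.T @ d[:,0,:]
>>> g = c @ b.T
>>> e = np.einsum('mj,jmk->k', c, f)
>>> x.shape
(3, 5)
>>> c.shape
(5, 17)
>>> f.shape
(17, 5, 37)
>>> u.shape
(37,)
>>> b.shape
(3, 17)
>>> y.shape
(3, 17, 3)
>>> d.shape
(37, 17, 3)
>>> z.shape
(7, 5)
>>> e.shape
(37,)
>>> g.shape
(5, 3)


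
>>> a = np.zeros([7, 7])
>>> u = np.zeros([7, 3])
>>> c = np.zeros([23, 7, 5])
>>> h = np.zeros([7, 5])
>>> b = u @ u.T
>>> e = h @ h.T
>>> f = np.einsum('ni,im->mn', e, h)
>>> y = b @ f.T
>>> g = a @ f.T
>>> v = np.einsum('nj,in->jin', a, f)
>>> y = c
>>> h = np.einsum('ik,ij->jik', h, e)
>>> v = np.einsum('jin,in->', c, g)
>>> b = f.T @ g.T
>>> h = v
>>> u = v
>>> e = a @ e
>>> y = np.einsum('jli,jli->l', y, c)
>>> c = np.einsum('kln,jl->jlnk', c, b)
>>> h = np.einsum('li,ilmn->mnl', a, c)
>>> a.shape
(7, 7)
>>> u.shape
()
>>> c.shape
(7, 7, 5, 23)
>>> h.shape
(5, 23, 7)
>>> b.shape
(7, 7)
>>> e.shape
(7, 7)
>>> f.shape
(5, 7)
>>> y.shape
(7,)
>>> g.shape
(7, 5)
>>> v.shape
()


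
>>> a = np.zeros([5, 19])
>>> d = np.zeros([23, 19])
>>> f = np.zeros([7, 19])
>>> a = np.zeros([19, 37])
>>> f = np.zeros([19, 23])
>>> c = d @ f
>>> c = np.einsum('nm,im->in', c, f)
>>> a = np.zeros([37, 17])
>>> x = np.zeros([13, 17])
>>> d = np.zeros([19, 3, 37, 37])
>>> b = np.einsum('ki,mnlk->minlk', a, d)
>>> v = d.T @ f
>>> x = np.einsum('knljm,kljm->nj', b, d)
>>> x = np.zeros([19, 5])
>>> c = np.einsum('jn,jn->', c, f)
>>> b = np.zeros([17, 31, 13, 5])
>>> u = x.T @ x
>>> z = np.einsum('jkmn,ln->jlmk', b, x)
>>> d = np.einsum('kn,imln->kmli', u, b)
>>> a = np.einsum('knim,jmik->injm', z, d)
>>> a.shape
(13, 19, 5, 31)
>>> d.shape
(5, 31, 13, 17)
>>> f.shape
(19, 23)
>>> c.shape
()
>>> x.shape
(19, 5)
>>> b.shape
(17, 31, 13, 5)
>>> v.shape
(37, 37, 3, 23)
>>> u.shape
(5, 5)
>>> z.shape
(17, 19, 13, 31)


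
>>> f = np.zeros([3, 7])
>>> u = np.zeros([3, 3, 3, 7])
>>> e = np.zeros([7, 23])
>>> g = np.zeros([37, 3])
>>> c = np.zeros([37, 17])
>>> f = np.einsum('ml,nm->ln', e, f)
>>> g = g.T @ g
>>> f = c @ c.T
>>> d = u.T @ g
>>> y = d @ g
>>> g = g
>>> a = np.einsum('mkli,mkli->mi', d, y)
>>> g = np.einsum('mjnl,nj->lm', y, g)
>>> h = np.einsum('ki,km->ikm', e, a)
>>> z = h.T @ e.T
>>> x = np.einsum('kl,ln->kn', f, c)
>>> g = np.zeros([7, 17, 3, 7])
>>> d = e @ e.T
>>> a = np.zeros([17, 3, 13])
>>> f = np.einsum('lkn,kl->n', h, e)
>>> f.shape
(3,)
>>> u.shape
(3, 3, 3, 7)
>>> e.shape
(7, 23)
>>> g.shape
(7, 17, 3, 7)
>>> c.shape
(37, 17)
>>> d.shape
(7, 7)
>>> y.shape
(7, 3, 3, 3)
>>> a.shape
(17, 3, 13)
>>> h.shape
(23, 7, 3)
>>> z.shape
(3, 7, 7)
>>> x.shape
(37, 17)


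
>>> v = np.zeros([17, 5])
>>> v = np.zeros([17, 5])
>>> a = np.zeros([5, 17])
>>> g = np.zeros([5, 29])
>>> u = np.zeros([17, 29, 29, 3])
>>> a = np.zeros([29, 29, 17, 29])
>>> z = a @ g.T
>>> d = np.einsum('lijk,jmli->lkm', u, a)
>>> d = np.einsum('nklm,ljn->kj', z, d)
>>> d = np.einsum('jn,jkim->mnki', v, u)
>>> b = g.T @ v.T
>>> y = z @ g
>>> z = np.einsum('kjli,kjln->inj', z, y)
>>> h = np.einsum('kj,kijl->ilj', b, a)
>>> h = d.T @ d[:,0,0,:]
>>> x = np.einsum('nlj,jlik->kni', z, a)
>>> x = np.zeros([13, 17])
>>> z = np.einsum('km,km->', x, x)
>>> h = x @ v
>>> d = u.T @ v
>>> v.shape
(17, 5)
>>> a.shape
(29, 29, 17, 29)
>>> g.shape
(5, 29)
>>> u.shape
(17, 29, 29, 3)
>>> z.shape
()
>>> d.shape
(3, 29, 29, 5)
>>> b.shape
(29, 17)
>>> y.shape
(29, 29, 17, 29)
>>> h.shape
(13, 5)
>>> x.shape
(13, 17)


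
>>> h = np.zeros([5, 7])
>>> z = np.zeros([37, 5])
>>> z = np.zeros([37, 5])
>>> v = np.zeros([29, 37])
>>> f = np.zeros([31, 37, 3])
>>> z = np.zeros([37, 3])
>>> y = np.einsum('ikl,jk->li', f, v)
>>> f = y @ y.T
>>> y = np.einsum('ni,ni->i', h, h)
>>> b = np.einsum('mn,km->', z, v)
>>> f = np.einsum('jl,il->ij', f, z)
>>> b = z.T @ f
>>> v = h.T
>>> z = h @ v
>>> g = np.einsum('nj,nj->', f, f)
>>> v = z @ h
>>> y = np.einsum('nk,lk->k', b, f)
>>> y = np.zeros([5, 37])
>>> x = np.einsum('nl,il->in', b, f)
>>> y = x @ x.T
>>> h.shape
(5, 7)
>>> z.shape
(5, 5)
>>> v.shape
(5, 7)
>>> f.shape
(37, 3)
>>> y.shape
(37, 37)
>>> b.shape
(3, 3)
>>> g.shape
()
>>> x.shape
(37, 3)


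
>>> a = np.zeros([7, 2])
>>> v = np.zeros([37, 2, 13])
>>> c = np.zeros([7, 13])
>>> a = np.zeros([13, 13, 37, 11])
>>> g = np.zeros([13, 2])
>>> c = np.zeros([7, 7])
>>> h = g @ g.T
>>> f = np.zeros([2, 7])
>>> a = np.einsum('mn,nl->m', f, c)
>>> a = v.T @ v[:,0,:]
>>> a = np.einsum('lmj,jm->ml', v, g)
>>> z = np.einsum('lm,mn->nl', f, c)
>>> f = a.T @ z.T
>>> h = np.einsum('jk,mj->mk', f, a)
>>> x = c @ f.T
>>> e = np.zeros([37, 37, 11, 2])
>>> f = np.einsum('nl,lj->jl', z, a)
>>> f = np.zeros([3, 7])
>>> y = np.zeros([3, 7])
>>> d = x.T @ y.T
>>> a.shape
(2, 37)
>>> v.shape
(37, 2, 13)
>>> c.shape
(7, 7)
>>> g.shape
(13, 2)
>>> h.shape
(2, 7)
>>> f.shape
(3, 7)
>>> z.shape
(7, 2)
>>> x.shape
(7, 37)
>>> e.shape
(37, 37, 11, 2)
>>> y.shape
(3, 7)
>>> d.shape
(37, 3)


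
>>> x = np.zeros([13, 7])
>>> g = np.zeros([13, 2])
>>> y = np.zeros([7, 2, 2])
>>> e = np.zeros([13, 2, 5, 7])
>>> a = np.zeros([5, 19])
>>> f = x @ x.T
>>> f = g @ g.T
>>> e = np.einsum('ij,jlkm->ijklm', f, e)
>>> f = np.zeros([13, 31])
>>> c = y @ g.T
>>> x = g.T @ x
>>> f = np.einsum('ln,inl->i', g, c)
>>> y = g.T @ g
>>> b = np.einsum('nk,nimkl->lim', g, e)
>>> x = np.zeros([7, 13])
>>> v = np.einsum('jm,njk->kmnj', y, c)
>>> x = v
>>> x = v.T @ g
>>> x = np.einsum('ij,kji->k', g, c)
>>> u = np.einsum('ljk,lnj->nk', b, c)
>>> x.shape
(7,)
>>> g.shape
(13, 2)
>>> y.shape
(2, 2)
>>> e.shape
(13, 13, 5, 2, 7)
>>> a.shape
(5, 19)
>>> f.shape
(7,)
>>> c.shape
(7, 2, 13)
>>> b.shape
(7, 13, 5)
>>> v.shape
(13, 2, 7, 2)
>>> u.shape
(2, 5)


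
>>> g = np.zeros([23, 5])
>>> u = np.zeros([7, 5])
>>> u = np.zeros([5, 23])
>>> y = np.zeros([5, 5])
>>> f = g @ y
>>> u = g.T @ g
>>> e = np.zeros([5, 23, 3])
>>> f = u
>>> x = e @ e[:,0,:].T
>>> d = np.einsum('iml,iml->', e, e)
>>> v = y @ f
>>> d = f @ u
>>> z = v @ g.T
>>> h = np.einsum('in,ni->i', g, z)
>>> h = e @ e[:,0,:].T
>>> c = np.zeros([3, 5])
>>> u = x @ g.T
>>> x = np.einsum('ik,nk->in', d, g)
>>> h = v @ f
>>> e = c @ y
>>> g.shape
(23, 5)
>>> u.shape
(5, 23, 23)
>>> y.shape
(5, 5)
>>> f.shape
(5, 5)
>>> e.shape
(3, 5)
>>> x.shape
(5, 23)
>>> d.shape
(5, 5)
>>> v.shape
(5, 5)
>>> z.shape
(5, 23)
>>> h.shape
(5, 5)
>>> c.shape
(3, 5)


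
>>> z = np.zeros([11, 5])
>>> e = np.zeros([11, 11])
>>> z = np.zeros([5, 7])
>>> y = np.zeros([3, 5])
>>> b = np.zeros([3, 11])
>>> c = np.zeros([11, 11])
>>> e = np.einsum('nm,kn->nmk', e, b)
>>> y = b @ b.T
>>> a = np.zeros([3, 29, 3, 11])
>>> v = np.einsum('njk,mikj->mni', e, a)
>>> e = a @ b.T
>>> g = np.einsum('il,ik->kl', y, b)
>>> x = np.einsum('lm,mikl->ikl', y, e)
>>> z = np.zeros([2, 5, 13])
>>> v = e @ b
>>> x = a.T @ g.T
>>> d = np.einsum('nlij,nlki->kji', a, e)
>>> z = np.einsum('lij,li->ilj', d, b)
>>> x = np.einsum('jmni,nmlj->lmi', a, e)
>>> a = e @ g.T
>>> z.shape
(11, 3, 3)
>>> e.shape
(3, 29, 3, 3)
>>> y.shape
(3, 3)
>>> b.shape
(3, 11)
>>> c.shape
(11, 11)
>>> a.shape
(3, 29, 3, 11)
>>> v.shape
(3, 29, 3, 11)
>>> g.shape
(11, 3)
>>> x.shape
(3, 29, 11)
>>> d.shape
(3, 11, 3)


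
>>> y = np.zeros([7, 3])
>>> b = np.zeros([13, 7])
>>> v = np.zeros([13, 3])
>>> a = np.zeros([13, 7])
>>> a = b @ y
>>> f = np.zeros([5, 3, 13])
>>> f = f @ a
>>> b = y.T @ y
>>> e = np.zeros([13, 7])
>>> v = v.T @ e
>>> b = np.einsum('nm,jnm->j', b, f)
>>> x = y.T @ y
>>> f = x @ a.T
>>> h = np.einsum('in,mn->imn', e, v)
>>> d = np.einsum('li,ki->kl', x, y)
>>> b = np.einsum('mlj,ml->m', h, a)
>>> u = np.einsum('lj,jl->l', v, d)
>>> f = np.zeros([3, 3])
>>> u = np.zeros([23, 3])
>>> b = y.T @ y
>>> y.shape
(7, 3)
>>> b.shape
(3, 3)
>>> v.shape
(3, 7)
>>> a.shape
(13, 3)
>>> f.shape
(3, 3)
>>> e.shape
(13, 7)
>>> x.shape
(3, 3)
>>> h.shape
(13, 3, 7)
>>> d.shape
(7, 3)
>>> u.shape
(23, 3)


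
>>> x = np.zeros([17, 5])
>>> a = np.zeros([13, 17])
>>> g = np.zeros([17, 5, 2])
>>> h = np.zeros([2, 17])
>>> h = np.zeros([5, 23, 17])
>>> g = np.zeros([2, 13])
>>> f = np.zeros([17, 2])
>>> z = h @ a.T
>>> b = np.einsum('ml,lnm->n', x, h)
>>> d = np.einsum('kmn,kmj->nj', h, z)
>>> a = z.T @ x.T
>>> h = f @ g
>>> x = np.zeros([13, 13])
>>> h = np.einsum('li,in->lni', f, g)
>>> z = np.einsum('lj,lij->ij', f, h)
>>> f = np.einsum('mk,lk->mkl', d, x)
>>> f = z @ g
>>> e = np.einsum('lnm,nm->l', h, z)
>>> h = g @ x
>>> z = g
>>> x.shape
(13, 13)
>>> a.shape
(13, 23, 17)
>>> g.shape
(2, 13)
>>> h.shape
(2, 13)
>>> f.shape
(13, 13)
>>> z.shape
(2, 13)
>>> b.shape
(23,)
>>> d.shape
(17, 13)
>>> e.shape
(17,)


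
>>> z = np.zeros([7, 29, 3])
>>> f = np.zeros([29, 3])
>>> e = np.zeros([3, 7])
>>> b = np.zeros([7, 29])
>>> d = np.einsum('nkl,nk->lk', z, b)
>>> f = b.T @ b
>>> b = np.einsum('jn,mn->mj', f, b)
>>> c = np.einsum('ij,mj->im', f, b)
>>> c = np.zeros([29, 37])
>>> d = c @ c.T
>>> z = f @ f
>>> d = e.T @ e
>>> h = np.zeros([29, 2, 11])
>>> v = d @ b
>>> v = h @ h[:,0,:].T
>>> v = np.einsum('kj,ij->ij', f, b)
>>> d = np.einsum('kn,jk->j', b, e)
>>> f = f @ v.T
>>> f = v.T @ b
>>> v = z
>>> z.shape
(29, 29)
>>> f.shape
(29, 29)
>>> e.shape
(3, 7)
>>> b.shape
(7, 29)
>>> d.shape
(3,)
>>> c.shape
(29, 37)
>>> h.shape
(29, 2, 11)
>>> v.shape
(29, 29)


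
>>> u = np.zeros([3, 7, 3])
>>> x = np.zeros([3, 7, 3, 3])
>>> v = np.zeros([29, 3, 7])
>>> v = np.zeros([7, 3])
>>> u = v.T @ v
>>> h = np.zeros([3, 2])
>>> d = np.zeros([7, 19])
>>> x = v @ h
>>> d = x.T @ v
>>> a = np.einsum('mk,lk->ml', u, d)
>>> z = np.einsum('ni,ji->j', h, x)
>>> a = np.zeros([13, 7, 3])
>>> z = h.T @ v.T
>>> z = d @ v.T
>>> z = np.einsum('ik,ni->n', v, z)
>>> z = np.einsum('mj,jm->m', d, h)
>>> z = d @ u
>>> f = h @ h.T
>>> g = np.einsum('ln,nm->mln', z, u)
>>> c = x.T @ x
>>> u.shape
(3, 3)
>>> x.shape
(7, 2)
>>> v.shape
(7, 3)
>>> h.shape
(3, 2)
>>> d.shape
(2, 3)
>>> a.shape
(13, 7, 3)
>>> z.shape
(2, 3)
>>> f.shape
(3, 3)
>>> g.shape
(3, 2, 3)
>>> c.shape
(2, 2)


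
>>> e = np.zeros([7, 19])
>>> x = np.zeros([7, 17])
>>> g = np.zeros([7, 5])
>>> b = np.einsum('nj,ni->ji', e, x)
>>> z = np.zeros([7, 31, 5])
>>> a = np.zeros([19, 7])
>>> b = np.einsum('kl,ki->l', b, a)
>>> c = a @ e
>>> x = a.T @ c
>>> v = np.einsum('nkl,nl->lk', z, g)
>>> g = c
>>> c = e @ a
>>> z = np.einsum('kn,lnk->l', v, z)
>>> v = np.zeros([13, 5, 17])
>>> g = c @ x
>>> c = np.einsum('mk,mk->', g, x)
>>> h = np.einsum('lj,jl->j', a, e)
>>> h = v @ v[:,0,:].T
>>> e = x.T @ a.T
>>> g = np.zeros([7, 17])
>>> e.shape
(19, 19)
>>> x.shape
(7, 19)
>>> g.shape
(7, 17)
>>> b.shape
(17,)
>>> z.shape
(7,)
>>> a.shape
(19, 7)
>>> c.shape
()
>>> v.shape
(13, 5, 17)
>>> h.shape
(13, 5, 13)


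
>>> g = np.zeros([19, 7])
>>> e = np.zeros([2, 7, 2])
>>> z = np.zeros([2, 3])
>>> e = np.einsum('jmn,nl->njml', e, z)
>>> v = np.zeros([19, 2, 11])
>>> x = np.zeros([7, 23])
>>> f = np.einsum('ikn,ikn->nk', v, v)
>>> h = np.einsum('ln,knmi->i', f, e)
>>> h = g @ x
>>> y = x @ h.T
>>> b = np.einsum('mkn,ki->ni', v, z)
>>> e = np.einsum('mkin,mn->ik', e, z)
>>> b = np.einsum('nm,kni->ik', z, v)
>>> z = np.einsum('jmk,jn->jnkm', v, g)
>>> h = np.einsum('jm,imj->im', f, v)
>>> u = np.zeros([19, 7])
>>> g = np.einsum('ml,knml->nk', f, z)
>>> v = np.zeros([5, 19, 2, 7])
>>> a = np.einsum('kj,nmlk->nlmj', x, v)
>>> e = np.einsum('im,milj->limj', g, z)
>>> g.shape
(7, 19)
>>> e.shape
(11, 7, 19, 2)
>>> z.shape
(19, 7, 11, 2)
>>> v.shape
(5, 19, 2, 7)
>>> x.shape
(7, 23)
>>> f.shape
(11, 2)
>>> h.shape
(19, 2)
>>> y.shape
(7, 19)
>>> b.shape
(11, 19)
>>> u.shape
(19, 7)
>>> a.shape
(5, 2, 19, 23)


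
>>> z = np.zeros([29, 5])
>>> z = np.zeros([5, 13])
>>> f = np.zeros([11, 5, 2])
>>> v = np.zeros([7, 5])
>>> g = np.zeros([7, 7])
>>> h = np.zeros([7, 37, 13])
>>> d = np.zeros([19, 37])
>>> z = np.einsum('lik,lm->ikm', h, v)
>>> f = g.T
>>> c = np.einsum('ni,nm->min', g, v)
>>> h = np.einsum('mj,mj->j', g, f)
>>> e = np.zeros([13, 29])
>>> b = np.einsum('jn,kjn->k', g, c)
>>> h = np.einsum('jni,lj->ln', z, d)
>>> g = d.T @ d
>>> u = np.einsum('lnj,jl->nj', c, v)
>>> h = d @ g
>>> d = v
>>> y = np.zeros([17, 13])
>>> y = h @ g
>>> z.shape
(37, 13, 5)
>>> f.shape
(7, 7)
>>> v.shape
(7, 5)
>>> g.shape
(37, 37)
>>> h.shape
(19, 37)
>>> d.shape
(7, 5)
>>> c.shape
(5, 7, 7)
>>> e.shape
(13, 29)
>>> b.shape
(5,)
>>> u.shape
(7, 7)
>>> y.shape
(19, 37)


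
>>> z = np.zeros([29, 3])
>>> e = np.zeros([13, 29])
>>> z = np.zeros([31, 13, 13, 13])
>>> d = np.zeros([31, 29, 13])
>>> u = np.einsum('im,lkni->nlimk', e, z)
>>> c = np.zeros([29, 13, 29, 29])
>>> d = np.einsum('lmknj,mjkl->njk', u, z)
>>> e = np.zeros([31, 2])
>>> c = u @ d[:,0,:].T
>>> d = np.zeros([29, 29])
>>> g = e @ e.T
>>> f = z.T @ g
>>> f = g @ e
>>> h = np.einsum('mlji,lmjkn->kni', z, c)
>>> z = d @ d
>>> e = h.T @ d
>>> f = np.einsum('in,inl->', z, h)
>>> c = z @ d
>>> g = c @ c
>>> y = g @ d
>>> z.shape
(29, 29)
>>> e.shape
(13, 29, 29)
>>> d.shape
(29, 29)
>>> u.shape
(13, 31, 13, 29, 13)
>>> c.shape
(29, 29)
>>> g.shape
(29, 29)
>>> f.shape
()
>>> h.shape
(29, 29, 13)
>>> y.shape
(29, 29)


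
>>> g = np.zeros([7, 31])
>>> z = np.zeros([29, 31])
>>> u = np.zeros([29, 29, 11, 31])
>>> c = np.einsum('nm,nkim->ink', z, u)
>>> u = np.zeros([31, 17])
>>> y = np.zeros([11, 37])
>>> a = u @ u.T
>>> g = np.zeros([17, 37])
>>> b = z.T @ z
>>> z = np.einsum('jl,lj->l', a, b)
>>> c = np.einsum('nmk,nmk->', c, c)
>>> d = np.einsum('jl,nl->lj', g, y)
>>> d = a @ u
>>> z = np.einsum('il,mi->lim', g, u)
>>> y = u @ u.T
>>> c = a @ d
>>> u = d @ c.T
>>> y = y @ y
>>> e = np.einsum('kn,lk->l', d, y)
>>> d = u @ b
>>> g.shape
(17, 37)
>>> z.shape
(37, 17, 31)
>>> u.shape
(31, 31)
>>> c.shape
(31, 17)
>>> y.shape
(31, 31)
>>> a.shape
(31, 31)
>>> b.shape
(31, 31)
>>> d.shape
(31, 31)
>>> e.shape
(31,)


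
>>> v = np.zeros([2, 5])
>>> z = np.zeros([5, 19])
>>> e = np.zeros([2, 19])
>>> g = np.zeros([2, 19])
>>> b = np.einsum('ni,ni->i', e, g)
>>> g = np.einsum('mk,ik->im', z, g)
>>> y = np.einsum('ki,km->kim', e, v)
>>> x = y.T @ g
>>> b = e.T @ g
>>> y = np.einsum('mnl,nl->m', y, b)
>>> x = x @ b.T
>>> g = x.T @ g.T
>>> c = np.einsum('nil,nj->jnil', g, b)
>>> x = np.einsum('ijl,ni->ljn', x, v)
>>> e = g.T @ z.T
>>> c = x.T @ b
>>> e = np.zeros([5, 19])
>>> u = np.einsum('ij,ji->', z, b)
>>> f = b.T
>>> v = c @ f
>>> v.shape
(2, 19, 19)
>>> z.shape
(5, 19)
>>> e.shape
(5, 19)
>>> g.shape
(19, 19, 2)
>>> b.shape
(19, 5)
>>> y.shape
(2,)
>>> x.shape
(19, 19, 2)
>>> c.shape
(2, 19, 5)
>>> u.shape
()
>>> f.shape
(5, 19)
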